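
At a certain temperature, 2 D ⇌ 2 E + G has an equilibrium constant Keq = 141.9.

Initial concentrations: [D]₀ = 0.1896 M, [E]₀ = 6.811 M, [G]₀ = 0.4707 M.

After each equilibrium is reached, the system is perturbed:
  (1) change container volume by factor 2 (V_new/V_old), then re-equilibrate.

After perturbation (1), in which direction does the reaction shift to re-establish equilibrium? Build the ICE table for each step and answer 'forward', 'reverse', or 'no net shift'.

Q₀ = 607.4 vs Keq = 141.9 ⇒ Q>K, reverse
Step 1:
                    D           E           G
  I            0.1896       6.811      0.4707
  C            0.1595     -0.1595    -0.07976
  E            0.3491       6.651      0.3909
  solve Keq expr → x = -0.07976; check Q = 141.9
Then change container volume by factor 2 (V_new/V_old).
Step 2:
                    D           E           G
  I            0.1746       3.326      0.1955
  C          -0.04286     0.04286     0.02143
  E            0.1317       3.369      0.2169
  solve Keq expr → x = 0.02143; check Q = 141.9

Direction: forward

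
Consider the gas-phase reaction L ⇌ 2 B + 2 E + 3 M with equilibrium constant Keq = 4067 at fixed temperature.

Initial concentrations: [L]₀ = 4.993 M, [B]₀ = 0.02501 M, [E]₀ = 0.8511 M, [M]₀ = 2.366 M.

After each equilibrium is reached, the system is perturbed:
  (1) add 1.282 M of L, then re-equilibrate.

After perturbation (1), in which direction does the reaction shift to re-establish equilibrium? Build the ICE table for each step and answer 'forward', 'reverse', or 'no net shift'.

Direction: forward

Q₀ = 0.001202 vs Keq = 4067 ⇒ Q<K, forward
Step 1:
                    L           B           E           M
  Initial       4.993     0.02501      0.8511       2.366
  Change       -1.234       2.468       2.468       3.702
  Equil         3.759       2.493       3.319       6.068
  solve Keq expr → x = 1.234; check Q = 4067
Then add 1.282 M of L.
Step 2:
                    L           B           E           M
  Initial       5.041       2.493       3.319       6.068
  Change     -0.06663      0.1333      0.1333      0.1999
  Equil         4.975       2.626       3.452       6.267
  solve Keq expr → x = 0.06663; check Q = 4067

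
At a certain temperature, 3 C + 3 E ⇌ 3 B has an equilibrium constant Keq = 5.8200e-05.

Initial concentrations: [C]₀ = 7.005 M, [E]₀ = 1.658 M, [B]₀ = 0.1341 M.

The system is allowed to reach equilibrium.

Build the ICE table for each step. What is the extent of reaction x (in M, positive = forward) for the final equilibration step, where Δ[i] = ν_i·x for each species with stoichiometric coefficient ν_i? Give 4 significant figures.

x = 0.07941 M

Q₀ = 1.5392e-06 vs Keq = 5.8200e-05 ⇒ Q<K, forward
Step 1:
                  C         E         B
  init        7.005     1.658    0.1341
  Δ         -0.2382   -0.2382    0.2382
  eq          6.767      1.42    0.3723
  solve Keq expr → x = 0.07941; check Q = 5.8200e-05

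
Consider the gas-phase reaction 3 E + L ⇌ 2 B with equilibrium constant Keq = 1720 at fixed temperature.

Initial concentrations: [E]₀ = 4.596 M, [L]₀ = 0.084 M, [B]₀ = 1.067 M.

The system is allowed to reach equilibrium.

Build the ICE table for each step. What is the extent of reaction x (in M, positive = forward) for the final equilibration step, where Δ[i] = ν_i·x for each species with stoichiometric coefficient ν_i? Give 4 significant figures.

x = 0.08399 M

Q₀ = 0.1396 vs Keq = 1720 ⇒ Q<K, forward
Step 1:
                   E          L          B
  Initial      4.596      0.084      1.067
  Change      -0.252   -0.08399      0.168
  Equil        4.344 1.0817e-05      1.235
  solve Keq expr → x = 0.08399; check Q = 1720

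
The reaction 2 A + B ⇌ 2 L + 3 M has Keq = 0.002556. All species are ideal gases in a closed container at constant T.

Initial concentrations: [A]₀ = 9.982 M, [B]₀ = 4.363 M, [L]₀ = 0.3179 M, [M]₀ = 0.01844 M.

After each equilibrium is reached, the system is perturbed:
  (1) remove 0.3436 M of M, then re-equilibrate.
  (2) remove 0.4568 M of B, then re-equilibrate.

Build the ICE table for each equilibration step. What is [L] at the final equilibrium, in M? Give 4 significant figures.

Q₀ = 1.4576e-09 vs Keq = 0.002556 ⇒ Q<K, forward
Step 1:
                    A           B           L           M
  init          9.982       4.363      0.3179     0.01844
  Δ           -0.6469     -0.3234      0.6469      0.9703
  eq            9.335        4.04      0.9648      0.9888
  solve Keq expr → x = 0.3234; check Q = 0.002556
Then remove 0.3436 M of M.
Step 2:
                    A           B           L           M
  init          9.335        4.04      0.9648      0.6452
  Δ           -0.1559    -0.07796      0.1559      0.2339
  eq            9.179       3.962       1.121      0.8791
  solve Keq expr → x = 0.07796; check Q = 0.002556
Then remove 0.4568 M of B.
Step 3:
                    A           B           L           M
  init          9.179       3.505       1.121      0.8791
  Δ           0.01667    0.008333    -0.01667      -0.025
  eq            9.196       3.513       1.104      0.8541
  solve Keq expr → x = -0.008333; check Q = 0.002556

[L]_eq = 1.104 M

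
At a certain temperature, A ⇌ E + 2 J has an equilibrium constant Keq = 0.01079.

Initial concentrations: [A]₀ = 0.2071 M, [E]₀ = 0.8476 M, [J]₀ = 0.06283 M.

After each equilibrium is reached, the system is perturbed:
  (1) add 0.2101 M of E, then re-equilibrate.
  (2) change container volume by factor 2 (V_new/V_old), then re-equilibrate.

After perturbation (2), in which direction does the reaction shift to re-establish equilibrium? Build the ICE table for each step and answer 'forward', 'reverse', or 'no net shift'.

Q₀ = 0.01616 vs Keq = 0.01079 ⇒ Q>K, reverse
Step 1:
                    A           E           J
  Initial      0.2071      0.8476     0.06283
  Change     0.005332   -0.005332    -0.01066
  Equil        0.2124      0.8423     0.05217
  solve Keq expr → x = -0.005332; check Q = 0.01079
Then add 0.2101 M of E.
Step 2:
                    A           E           J
  Initial      0.2124       1.052     0.05217
  Change     0.002579   -0.002579   -0.005157
  Equil         0.215        1.05     0.04701
  solve Keq expr → x = -0.002579; check Q = 0.01079
Then change container volume by factor 2 (V_new/V_old).
Step 3:
                    A           E           J
  Initial      0.1075      0.5249      0.0235
  Change     -0.01037     0.01037     0.02074
  Equil       0.09713      0.5353     0.04425
  solve Keq expr → x = 0.01037; check Q = 0.01079

Direction: forward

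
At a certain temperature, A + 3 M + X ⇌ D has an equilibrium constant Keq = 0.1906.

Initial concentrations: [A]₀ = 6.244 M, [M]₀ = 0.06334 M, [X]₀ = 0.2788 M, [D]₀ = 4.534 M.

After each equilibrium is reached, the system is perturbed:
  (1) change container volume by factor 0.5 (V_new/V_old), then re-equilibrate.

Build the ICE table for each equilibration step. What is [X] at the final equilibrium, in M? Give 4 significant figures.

[X]_eq = 1.018 M

Q₀ = 1.0249e+04 vs Keq = 0.1906 ⇒ Q>K, reverse
Step 1:
                    A           M           X           D
  init          6.244     0.06334      0.2788       4.534
  Δ            0.5072       1.522      0.5072     -0.5072
  eq            6.751       1.585       0.786       4.027
  solve Keq expr → x = -0.5072; check Q = 0.1906
Then change container volume by factor 0.5 (V_new/V_old).
Step 2:
                    A           M           X           D
  init           13.5        3.17       1.572       8.054
  Δ           -0.5541      -1.662     -0.5541      0.5541
  eq            12.95       1.508       1.018       8.608
  solve Keq expr → x = 0.5541; check Q = 0.1906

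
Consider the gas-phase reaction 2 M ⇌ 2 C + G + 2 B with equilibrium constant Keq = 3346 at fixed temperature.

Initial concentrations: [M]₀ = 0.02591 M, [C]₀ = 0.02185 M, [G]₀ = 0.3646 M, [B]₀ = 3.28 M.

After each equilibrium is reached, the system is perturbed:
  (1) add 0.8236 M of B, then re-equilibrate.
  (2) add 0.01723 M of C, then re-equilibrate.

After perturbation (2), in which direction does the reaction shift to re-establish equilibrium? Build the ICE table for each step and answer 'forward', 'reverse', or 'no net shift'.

Direction: reverse

Q₀ = 2.79 vs Keq = 3346 ⇒ Q<K, forward
Step 1:
                  M         C         G         B
  init      0.02591   0.02185    0.3646      3.28
  Δ        -0.02429   0.02429   0.01215   0.02429
  eq       0.001618   0.04614    0.3767     3.304
  solve Keq expr → x = 0.01215; check Q = 3346
Then add 0.8236 M of B.
Step 2:
                  M         C         G         B
  init     0.001618   0.04614    0.3767     4.128
  Δ       3.8566e-04 -3.8566e-04 -1.9283e-04 -3.8566e-04
  eq       0.002004   0.04576    0.3766     4.128
  solve Keq expr → x = -1.9283e-04; check Q = 3346
Then add 0.01723 M of C.
Step 3:
                  M         C         G         B
  init     0.002004   0.06299    0.3766     4.128
  Δ       7.2108e-04 -7.2108e-04 -3.6054e-04 -7.2108e-04
  eq       0.002725   0.06227    0.3762     4.127
  solve Keq expr → x = -3.6054e-04; check Q = 3346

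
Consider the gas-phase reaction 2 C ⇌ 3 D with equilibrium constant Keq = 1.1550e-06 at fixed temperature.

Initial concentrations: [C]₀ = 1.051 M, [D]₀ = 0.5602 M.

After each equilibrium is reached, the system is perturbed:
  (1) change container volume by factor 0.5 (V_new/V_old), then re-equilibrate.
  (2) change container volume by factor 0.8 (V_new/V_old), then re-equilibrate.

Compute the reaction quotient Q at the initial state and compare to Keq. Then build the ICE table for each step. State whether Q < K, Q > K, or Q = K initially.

Q₀ = 0.1592; Q > K (proceeds reverse)

Q₀ = 0.1592 vs Keq = 1.1550e-06 ⇒ Q>K, reverse
Step 1:
                  C         D
  init        1.051    0.5602
  Δ          0.3646    -0.547
  eq          1.416   0.01323
  solve Keq expr → x = -0.1823; check Q = 1.1550e-06
Then change container volume by factor 0.5 (V_new/V_old).
Step 2:
                  C         D
  init        2.831   0.02646
  Δ        0.003627  -0.00544
  eq          2.835   0.02102
  solve Keq expr → x = -0.001813; check Q = 1.1550e-06
Then change container volume by factor 0.8 (V_new/V_old).
Step 3:
                  C         D
  init        3.544   0.02627
  Δ        0.001252 -0.001877
  eq          3.545   0.02439
  solve Keq expr → x = -6.2579e-04; check Q = 1.1550e-06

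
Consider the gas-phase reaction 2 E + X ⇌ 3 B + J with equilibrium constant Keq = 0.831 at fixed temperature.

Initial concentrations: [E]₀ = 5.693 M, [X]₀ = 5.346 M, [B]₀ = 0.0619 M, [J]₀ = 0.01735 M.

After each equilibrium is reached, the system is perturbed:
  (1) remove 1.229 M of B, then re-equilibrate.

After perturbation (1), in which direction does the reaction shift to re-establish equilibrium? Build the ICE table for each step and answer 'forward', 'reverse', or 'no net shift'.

Direction: forward

Q₀ = 2.3750e-08 vs Keq = 0.831 ⇒ Q<K, forward
Step 1:
                    E           X           B           J
  Initial       5.693       5.346      0.0619     0.01735
  Change       -2.206      -1.103       3.308       1.103
  Equil         3.487       4.243        3.37        1.12
  solve Keq expr → x = 1.103; check Q = 0.831
Then remove 1.229 M of B.
Step 2:
                    E           X           B           J
  Initial       3.487       4.243       2.141        1.12
  Change      -0.4591     -0.2295      0.6886      0.2295
  Equil         3.028       4.014        2.83        1.35
  solve Keq expr → x = 0.2295; check Q = 0.831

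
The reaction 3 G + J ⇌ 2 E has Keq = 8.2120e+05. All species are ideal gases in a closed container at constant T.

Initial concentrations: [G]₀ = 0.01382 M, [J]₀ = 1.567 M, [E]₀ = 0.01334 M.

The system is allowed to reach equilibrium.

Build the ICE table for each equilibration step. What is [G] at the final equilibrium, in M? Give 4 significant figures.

[G]_eq = 7.2406e-04 M

Q₀ = 43.02 vs Keq = 8.2120e+05 ⇒ Q<K, forward
Step 1:
                   G          J          E
  Initial    0.01382      1.567    0.01334
  Change     -0.0131  -0.004365   0.008731
  Equil   7.2406e-04      1.563    0.02207
  solve Keq expr → x = 0.004365; check Q = 8.2120e+05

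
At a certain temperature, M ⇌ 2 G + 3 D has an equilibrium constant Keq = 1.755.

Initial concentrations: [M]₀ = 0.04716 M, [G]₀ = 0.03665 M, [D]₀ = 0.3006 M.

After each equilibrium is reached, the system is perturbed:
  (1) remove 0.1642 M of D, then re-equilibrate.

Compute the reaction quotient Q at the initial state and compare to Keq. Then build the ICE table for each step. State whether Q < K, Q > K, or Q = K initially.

Q₀ = 7.7364e-04; Q < K (proceeds forward)

Q₀ = 7.7364e-04 vs Keq = 1.755 ⇒ Q<K, forward
Step 1:
                    M           G           D
  Initial     0.04716     0.03665      0.3006
  Change     -0.04635      0.0927       0.139
  Equil    8.1016e-04      0.1293      0.4396
  solve Keq expr → x = 0.04635; check Q = 1.755
Then remove 0.1642 M of D.
Step 2:
                    M           G           D
  Initial  8.1016e-04      0.1293      0.2754
  Change  -6.0316e-04    0.001206    0.001809
  Equil    2.0700e-04      0.1306      0.2773
  solve Keq expr → x = 6.0316e-04; check Q = 1.755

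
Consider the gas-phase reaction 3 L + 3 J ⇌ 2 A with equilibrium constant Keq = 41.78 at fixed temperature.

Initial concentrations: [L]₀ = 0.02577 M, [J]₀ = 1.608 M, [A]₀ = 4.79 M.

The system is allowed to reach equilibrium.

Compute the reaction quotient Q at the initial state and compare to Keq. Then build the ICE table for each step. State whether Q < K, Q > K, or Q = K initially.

Q₀ = 3.2246e+05; Q > K (proceeds reverse)

Q₀ = 3.2246e+05 vs Keq = 41.78 ⇒ Q>K, reverse
Step 1:
                  L         J         A
  init      0.02577     1.608      4.79
  Δ          0.3731    0.3731   -0.2488
  eq         0.3989     1.981     4.541
  solve Keq expr → x = -0.1244; check Q = 41.78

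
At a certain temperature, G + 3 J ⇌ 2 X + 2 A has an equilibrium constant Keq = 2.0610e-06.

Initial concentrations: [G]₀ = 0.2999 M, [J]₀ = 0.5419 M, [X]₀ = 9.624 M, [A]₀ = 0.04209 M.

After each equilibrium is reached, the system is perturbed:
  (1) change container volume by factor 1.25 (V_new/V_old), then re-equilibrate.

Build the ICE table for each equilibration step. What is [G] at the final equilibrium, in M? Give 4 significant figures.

Q₀ = 3.438 vs Keq = 2.0610e-06 ⇒ Q>K, reverse
Step 1:
                   G          J          X          A
  I           0.2999     0.5419      9.624    0.04209
  C          0.02103    0.06308   -0.04205   -0.04205
  E           0.3209      0.605      9.582 3.9939e-05
  solve Keq expr → x = -0.02103; check Q = 2.0610e-06
Then change container volume by factor 1.25 (V_new/V_old).
Step 2:
                   G          J          X          A
  I           0.2567      0.484      7.666 3.1951e-05
  C                0          0          0          0
  E           0.2567      0.484      7.666 3.1951e-05
  solve Keq expr → x = 0; check Q = 2.0610e-06

[G]_eq = 0.2567 M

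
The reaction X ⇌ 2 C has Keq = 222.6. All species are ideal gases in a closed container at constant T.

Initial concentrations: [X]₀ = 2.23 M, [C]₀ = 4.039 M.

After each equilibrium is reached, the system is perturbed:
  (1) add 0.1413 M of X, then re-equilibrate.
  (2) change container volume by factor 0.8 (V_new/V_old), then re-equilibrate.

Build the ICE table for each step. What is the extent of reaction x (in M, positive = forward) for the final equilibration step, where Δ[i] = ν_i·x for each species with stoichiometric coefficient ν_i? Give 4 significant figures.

x = -0.07946 M

Q₀ = 7.315 vs Keq = 222.6 ⇒ Q<K, forward
Step 1:
                  X         C
  init         2.23     4.039
  Δ          -1.947     3.894
  eq         0.2828     7.933
  solve Keq expr → x = 1.947; check Q = 222.6
Then add 0.1413 M of X.
Step 2:
                  X         C
  init       0.4241     7.933
  Δ         -0.1234    0.2469
  eq         0.3006      8.18
  solve Keq expr → x = 0.1234; check Q = 222.6
Then change container volume by factor 0.8 (V_new/V_old).
Step 3:
                  X         C
  init       0.3758     10.23
  Δ         0.07946   -0.1589
  eq         0.4552     10.07
  solve Keq expr → x = -0.07946; check Q = 222.6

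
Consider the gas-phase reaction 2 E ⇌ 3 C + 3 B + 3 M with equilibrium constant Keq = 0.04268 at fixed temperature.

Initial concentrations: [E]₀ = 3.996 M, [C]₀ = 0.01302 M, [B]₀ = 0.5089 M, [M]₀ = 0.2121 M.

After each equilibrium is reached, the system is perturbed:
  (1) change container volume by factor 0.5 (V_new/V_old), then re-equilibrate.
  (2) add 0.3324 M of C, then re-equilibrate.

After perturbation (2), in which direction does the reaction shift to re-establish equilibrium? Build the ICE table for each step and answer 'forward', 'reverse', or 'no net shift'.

Direction: reverse

Q₀ = 1.7382e-10 vs Keq = 0.04268 ⇒ Q<K, forward
Step 1:
                    E           C           B           M
  I             3.996     0.01302      0.5089      0.2121
  C           -0.4725      0.7087      0.7087      0.7087
  E             3.524      0.7217       1.218      0.9208
  solve Keq expr → x = 0.2362; check Q = 0.04268
Then change container volume by factor 0.5 (V_new/V_old).
Step 2:
                    E           C           B           M
  I             7.047       1.443       2.435       1.842
  C            0.4882     -0.7324     -0.7324     -0.7324
  E             7.535      0.7111       1.703       1.109
  solve Keq expr → x = -0.2441; check Q = 0.04268
Then add 0.3324 M of C.
Step 3:
                    E           C           B           M
  I             7.535       1.043       1.703       1.109
  C           0.09581     -0.1437     -0.1437     -0.1437
  E             7.631      0.8998       1.559      0.9655
  solve Keq expr → x = -0.0479; check Q = 0.04268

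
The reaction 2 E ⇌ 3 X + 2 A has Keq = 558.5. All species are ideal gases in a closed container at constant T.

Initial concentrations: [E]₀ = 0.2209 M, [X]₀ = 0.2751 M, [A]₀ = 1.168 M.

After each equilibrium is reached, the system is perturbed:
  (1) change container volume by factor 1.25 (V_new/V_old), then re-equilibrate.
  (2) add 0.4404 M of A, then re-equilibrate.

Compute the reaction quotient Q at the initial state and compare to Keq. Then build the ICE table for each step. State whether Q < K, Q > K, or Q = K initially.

Q₀ = 0.5821 vs Keq = 558.5 ⇒ Q<K, forward
Step 1:
                    E           X           A
  I            0.2209      0.2751       1.168
  C           -0.1961      0.2942      0.1961
  E           0.02479      0.5693       1.364
  solve Keq expr → x = 0.09805; check Q = 558.5
Then change container volume by factor 1.25 (V_new/V_old).
Step 2:
                    E           X           A
  I           0.01983      0.4554       1.091
  C         -0.005206    0.007809    0.005206
  E           0.01463      0.4632       1.096
  solve Keq expr → x = 0.002603; check Q = 558.5
Then add 0.4404 M of A.
Step 3:
                    E           X           A
  I           0.01463      0.4632       1.537
  C          0.005283   -0.007924   -0.005283
  E           0.01991      0.4553       1.532
  solve Keq expr → x = -0.002641; check Q = 558.5

Q₀ = 0.5821; Q < K (proceeds forward)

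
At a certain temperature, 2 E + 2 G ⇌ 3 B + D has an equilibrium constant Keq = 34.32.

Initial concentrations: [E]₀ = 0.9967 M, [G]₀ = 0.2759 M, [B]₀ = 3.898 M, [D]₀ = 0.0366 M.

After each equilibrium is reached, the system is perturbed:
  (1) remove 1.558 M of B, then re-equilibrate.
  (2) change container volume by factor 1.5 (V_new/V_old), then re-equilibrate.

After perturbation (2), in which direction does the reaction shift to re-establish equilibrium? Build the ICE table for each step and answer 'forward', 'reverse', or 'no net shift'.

Direction: no net shift

Q₀ = 28.67 vs Keq = 34.32 ⇒ Q<K, forward
Step 1:
                   E          G          B          D
  init        0.9967     0.2759      3.898     0.0366
  Δ        -0.007656  -0.007656    0.01148   0.003828
  eq           0.989     0.2682      3.909    0.04043
  solve Keq expr → x = 0.003828; check Q = 34.32
Then remove 1.558 M of B.
Step 2:
                   E          G          B          D
  init         0.989     0.2682      2.351    0.04043
  Δ         -0.07091   -0.07091     0.1064    0.03545
  eq          0.9181     0.1973      2.458    0.07588
  solve Keq expr → x = 0.03545; check Q = 34.32
Then change container volume by factor 1.5 (V_new/V_old).
Step 3:
                   E          G          B          D
  init        0.6121     0.1316      1.639    0.05059
  Δ                0          0          0          0
  eq          0.6121     0.1316      1.639    0.05059
  solve Keq expr → x = 0; check Q = 34.32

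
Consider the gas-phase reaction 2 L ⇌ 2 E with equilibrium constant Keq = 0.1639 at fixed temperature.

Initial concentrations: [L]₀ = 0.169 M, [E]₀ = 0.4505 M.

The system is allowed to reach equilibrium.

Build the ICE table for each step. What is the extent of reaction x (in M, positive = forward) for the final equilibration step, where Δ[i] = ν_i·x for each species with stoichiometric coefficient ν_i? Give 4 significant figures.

Q₀ = 7.106 vs Keq = 0.1639 ⇒ Q>K, reverse
Step 1:
                  L         E
  Initial     0.169    0.4505
  Change      0.272    -0.272
  Equil       0.441    0.1785
  solve Keq expr → x = -0.136; check Q = 0.1639

x = -0.136 M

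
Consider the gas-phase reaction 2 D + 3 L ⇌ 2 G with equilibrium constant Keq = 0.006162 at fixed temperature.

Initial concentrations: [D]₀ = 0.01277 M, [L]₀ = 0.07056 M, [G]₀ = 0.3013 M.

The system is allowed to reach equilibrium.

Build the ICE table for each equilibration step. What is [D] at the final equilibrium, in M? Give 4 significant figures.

Q₀ = 1.5847e+06 vs Keq = 0.006162 ⇒ Q>K, reverse
Step 1:
                   D          L          G
  I          0.01277    0.07056     0.3013
  C           0.2926     0.4389    -0.2926
  E           0.3054     0.5094   0.008716
  solve Keq expr → x = -0.1463; check Q = 0.006162

[D]_eq = 0.3054 M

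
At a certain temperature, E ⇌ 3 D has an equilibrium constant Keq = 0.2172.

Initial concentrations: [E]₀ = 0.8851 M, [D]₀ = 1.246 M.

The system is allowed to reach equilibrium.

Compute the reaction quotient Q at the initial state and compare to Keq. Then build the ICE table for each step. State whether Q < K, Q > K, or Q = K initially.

Q₀ = 2.186 vs Keq = 0.2172 ⇒ Q>K, reverse
Step 1:
                   E          D
  I           0.8851      1.246
  C           0.2089    -0.6266
  E            1.094     0.6194
  solve Keq expr → x = -0.2089; check Q = 0.2172

Q₀ = 2.186; Q > K (proceeds reverse)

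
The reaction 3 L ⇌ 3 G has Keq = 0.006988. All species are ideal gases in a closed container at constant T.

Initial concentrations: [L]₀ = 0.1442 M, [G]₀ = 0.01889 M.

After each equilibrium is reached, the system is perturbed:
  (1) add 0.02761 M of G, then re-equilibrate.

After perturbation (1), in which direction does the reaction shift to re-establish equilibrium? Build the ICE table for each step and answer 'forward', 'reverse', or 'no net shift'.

Q₀ = 0.002248 vs Keq = 0.006988 ⇒ Q<K, forward
Step 1:
                   L          G
  I           0.1442    0.01889
  C        -0.007286   0.007286
  E           0.1369    0.02618
  solve Keq expr → x = 0.002429; check Q = 0.006988
Then add 0.02761 M of G.
Step 2:
                   L          G
  I           0.1369    0.05379
  C          0.02318   -0.02318
  E           0.1601    0.03061
  solve Keq expr → x = -0.007726; check Q = 0.006988

Direction: reverse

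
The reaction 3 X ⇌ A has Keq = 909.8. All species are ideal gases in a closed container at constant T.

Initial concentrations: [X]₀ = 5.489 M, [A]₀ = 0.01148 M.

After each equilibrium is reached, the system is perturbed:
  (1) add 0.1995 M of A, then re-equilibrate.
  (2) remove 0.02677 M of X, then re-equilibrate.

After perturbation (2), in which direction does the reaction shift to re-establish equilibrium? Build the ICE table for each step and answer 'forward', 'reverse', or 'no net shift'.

Direction: reverse

Q₀ = 6.9416e-05 vs Keq = 909.8 ⇒ Q<K, forward
Step 1:
                   X          A
  I            5.489    0.01148
  C           -5.363      1.788
  E           0.1255      1.799
  solve Keq expr → x = 1.788; check Q = 909.8
Then add 0.1995 M of A.
Step 2:
                   X          A
  I           0.1255      1.999
  C         0.004445  -0.001482
  E             0.13      1.997
  solve Keq expr → x = -0.001482; check Q = 909.8
Then remove 0.02677 M of X.
Step 3:
                   X          A
  I           0.1032      1.997
  C          0.02658  -0.008859
  E           0.1298      1.988
  solve Keq expr → x = -0.008859; check Q = 909.8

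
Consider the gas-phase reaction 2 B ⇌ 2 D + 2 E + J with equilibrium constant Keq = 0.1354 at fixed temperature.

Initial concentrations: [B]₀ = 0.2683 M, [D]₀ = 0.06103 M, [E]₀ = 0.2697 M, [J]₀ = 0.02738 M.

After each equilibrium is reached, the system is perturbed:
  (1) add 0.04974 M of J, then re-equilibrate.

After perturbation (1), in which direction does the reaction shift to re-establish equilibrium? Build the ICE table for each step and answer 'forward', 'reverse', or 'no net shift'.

Direction: reverse

Q₀ = 1.0305e-04 vs Keq = 0.1354 ⇒ Q<K, forward
Step 1:
                    B           D           E           J
  I            0.2683     0.06103      0.2697     0.02738
  C           -0.1732      0.1732      0.1732     0.08658
  E           0.09514      0.2342      0.4429       0.114
  solve Keq expr → x = 0.08658; check Q = 0.1354
Then add 0.04974 M of J.
Step 2:
                    B           D           E           J
  I           0.09514      0.2342      0.4429      0.1637
  C          0.009953   -0.009953   -0.009953   -0.004977
  E            0.1051      0.2242      0.4329      0.1587
  solve Keq expr → x = -0.004977; check Q = 0.1354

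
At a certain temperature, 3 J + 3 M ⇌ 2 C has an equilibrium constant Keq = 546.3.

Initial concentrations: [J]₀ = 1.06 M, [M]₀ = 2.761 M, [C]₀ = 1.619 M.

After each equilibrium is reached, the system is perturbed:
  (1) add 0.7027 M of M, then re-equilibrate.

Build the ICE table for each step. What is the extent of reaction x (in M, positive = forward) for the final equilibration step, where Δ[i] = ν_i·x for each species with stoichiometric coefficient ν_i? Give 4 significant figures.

x = 0.01023 M

Q₀ = 0.1046 vs Keq = 546.3 ⇒ Q<K, forward
Step 1:
                   J          M          C
  I             1.06      2.761      1.619
  C          -0.9444    -0.9444     0.6296
  E           0.1156      1.817      2.249
  solve Keq expr → x = 0.3148; check Q = 546.3
Then add 0.7027 M of M.
Step 2:
                   J          M          C
  I           0.1156      2.519      2.249
  C          -0.0307    -0.0307    0.02047
  E          0.08488      2.489      2.269
  solve Keq expr → x = 0.01023; check Q = 546.3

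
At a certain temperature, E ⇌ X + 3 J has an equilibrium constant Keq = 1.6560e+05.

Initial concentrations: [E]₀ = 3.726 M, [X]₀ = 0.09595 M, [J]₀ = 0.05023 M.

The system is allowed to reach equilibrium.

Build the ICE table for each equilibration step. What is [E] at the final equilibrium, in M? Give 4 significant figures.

[E]_eq = 0.03159 M

Q₀ = 3.2636e-06 vs Keq = 1.6560e+05 ⇒ Q<K, forward
Step 1:
                  E         X         J
  I           3.726   0.09595   0.05023
  C          -3.694     3.694     11.08
  E         0.03159      3.79     11.13
  solve Keq expr → x = 3.694; check Q = 1.6560e+05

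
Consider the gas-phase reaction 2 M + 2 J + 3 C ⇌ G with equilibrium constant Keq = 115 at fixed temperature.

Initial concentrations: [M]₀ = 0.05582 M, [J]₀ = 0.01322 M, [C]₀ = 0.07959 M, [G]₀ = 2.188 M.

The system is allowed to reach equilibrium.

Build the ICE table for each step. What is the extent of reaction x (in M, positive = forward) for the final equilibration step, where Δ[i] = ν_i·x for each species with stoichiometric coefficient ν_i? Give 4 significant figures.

x = -0.2141 M

Q₀ = 7.9695e+09 vs Keq = 115 ⇒ Q>K, reverse
Step 1:
                    M           J           C           G
  I           0.05582     0.01322     0.07959       2.188
  C            0.4282      0.4282      0.6423     -0.2141
  E             0.484      0.4414      0.7218       1.974
  solve Keq expr → x = -0.2141; check Q = 115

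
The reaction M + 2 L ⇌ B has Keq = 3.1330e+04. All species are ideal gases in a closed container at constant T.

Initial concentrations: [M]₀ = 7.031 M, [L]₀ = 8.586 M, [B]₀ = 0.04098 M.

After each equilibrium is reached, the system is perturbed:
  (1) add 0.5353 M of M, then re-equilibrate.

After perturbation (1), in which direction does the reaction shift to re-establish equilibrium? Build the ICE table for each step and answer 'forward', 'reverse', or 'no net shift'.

Q₀ = 7.9063e-05 vs Keq = 3.1330e+04 ⇒ Q<K, forward
Step 1:
                   M          L          B
  Initial      7.031      8.586    0.04098
  Change      -4.289     -8.579      4.289
  Equil        2.742     0.0071       4.33
  solve Keq expr → x = 4.289; check Q = 3.1330e+04
Then add 0.5353 M of M.
Step 2:
                   M          L          B
  Initial      3.277     0.0071       4.33
  Change  -3.0264e-04 -6.0528e-04 3.0264e-04
  Equil        3.277   0.006495      4.331
  solve Keq expr → x = 3.0264e-04; check Q = 3.1330e+04

Direction: forward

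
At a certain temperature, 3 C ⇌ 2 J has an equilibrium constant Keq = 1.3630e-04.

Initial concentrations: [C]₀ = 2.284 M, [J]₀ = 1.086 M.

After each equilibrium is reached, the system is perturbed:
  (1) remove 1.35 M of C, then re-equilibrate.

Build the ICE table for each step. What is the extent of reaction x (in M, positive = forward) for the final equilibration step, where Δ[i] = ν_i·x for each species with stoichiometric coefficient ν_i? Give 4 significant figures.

Q₀ = 0.09899 vs Keq = 1.3630e-04 ⇒ Q>K, reverse
Step 1:
                  C         J
  init        2.284     1.086
  Δ             1.5        -1
  eq          3.784   0.08594
  solve Keq expr → x = -0.5; check Q = 1.3630e-04
Then remove 1.35 M of C.
Step 2:
                  C         J
  init        2.434   0.08594
  Δ         0.05993  -0.03996
  eq          2.494   0.04598
  solve Keq expr → x = -0.01998; check Q = 1.3630e-04

x = -0.01998 M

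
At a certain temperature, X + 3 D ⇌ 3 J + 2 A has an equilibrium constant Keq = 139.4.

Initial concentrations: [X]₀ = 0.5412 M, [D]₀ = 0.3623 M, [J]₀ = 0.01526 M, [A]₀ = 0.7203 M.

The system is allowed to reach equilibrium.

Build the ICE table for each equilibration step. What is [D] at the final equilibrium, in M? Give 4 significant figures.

[D]_eq = 0.07256 M

Q₀ = 7.1635e-05 vs Keq = 139.4 ⇒ Q<K, forward
Step 1:
                    X           D           J           A
  Initial      0.5412      0.3623     0.01526      0.7203
  Change     -0.09658     -0.2897      0.2897      0.1932
  Equil        0.4446     0.07256       0.305      0.9135
  solve Keq expr → x = 0.09658; check Q = 139.4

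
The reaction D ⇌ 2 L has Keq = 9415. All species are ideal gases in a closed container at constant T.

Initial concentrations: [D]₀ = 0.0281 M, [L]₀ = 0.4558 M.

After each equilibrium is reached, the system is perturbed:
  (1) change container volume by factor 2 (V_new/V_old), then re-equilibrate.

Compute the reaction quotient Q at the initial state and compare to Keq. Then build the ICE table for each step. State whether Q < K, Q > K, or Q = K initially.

Q₀ = 7.393 vs Keq = 9415 ⇒ Q<K, forward
Step 1:
                    D           L
  Initial      0.0281      0.4558
  Change     -0.02807     0.05614
  Equil    2.7837e-05      0.5119
  solve Keq expr → x = 0.02807; check Q = 9415
Then change container volume by factor 2 (V_new/V_old).
Step 2:
                    D           L
  Initial  1.3919e-05       0.256
  Change  -6.9585e-06  1.3917e-05
  Equil    6.9601e-06       0.256
  solve Keq expr → x = 6.9585e-06; check Q = 9415

Q₀ = 7.393; Q < K (proceeds forward)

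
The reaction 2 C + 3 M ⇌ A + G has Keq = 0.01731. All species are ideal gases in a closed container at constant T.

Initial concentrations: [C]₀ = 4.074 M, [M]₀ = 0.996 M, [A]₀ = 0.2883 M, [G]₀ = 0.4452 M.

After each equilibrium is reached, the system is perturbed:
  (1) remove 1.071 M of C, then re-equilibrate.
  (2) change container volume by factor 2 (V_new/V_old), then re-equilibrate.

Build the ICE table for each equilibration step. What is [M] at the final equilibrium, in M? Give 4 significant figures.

Q₀ = 0.007827 vs Keq = 0.01731 ⇒ Q<K, forward
Step 1:
                    C           M           A           G
  init          4.074       0.996      0.2883      0.4452
  Δ          -0.09855     -0.1478     0.04928     0.04928
  eq            3.975      0.8482      0.3376      0.4945
  solve Keq expr → x = 0.04928; check Q = 0.01731
Then remove 1.071 M of C.
Step 2:
                    C           M           A           G
  init          2.904      0.8482      0.3376      0.4945
  Δ            0.0758      0.1137     -0.0379     -0.0379
  eq             2.98      0.9619      0.2997      0.4566
  solve Keq expr → x = -0.0379; check Q = 0.01731
Then change container volume by factor 2 (V_new/V_old).
Step 3:
                    C           M           A           G
  init           1.49      0.4809      0.1498      0.2283
  Δ            0.1292      0.1939    -0.06462    -0.06462
  eq            1.619      0.6748     0.08522      0.1637
  solve Keq expr → x = -0.06462; check Q = 0.01731

[M]_eq = 0.6748 M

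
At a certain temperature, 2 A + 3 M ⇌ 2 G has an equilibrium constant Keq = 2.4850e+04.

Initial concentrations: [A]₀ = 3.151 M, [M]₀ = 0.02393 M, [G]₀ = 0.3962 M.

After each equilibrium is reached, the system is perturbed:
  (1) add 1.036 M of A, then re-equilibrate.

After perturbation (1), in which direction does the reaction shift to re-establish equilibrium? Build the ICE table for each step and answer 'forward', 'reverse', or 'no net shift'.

Direction: forward

Q₀ = 1154 vs Keq = 2.4850e+04 ⇒ Q<K, forward
Step 1:
                    A           M           G
  init          3.151     0.02393      0.3962
  Δ          -0.01011    -0.01516     0.01011
  eq            3.141    0.008765      0.4063
  solve Keq expr → x = 0.005055; check Q = 2.4850e+04
Then add 1.036 M of A.
Step 2:
                    A           M           G
  init          4.177    0.008765      0.4063
  Δ         -0.001003   -0.001504    0.001003
  eq            4.176    0.007261      0.4073
  solve Keq expr → x = 5.0132e-04; check Q = 2.4850e+04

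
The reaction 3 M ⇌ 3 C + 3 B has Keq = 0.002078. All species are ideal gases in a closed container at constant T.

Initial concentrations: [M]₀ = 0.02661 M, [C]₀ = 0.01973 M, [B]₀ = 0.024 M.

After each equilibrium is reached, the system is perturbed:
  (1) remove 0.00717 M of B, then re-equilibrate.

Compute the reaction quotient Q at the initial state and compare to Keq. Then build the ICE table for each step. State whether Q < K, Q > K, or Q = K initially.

Q₀ = 5.6348e-06; Q < K (proceeds forward)

Q₀ = 5.6348e-06 vs Keq = 0.002078 ⇒ Q<K, forward
Step 1:
                  M         C         B
  Initial   0.02661   0.01973     0.024
  Change   -0.01563   0.01563   0.01563
  Equil     0.01098   0.03536   0.03963
  solve Keq expr → x = 0.00521; check Q = 0.002078
Then remove 0.00717 M of B.
Step 2:
                  M         C         B
  Initial   0.01098   0.03536   0.03246
  Change  -0.001289  0.001289  0.001289
  Equil    0.009692   0.03665   0.03375
  solve Keq expr → x = 4.2960e-04; check Q = 0.002078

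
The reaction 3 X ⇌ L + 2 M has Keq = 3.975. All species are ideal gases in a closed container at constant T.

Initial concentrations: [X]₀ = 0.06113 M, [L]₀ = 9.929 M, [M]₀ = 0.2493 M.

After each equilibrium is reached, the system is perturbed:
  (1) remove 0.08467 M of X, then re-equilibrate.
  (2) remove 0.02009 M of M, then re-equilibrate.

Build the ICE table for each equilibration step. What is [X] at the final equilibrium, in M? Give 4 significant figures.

Q₀ = 2701 vs Keq = 3.975 ⇒ Q>K, reverse
Step 1:
                  X         L         M
  init      0.06113     9.929    0.2493
  Δ          0.2268  -0.07559   -0.1512
  eq         0.2879     9.853   0.09812
  solve Keq expr → x = -0.07559; check Q = 3.975
Then remove 0.08467 M of X.
Step 2:
                  X         L         M
  init       0.2032     9.853   0.09812
  Δ         0.03578  -0.01193  -0.02385
  eq          0.239     9.841   0.07426
  solve Keq expr → x = -0.01193; check Q = 3.975
Then remove 0.02009 M of M.
Step 3:
                  X         L         M
  init        0.239     9.841   0.05417
  Δ        -0.01786  0.005952    0.0119
  eq         0.2212     9.847   0.06608
  solve Keq expr → x = 0.005952; check Q = 3.975

[X]_eq = 0.2212 M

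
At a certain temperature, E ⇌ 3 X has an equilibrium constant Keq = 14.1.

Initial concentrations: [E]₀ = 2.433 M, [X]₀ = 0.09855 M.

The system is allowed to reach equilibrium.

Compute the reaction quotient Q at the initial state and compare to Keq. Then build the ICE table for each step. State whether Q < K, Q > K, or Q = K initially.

Q₀ = 3.9339e-04 vs Keq = 14.1 ⇒ Q<K, forward
Step 1:
                    E           X
  I             2.433     0.09855
  C           -0.8964       2.689
  E             1.537       2.788
  solve Keq expr → x = 0.8964; check Q = 14.1

Q₀ = 3.9339e-04; Q < K (proceeds forward)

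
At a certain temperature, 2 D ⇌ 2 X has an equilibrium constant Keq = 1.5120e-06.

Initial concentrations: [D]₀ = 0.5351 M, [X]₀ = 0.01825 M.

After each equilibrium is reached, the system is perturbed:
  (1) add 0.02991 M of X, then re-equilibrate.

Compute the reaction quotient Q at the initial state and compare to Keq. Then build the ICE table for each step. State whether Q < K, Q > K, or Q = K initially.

Q₀ = 0.001163; Q > K (proceeds reverse)

Q₀ = 0.001163 vs Keq = 1.5120e-06 ⇒ Q>K, reverse
Step 1:
                   D          X
  I           0.5351    0.01825
  C          0.01757   -0.01757
  E           0.5527 6.7958e-04
  solve Keq expr → x = -0.008785; check Q = 1.5120e-06
Then add 0.02991 M of X.
Step 2:
                   D          X
  I           0.5527    0.03059
  C          0.02987   -0.02987
  E           0.5825 7.1632e-04
  solve Keq expr → x = -0.01494; check Q = 1.5120e-06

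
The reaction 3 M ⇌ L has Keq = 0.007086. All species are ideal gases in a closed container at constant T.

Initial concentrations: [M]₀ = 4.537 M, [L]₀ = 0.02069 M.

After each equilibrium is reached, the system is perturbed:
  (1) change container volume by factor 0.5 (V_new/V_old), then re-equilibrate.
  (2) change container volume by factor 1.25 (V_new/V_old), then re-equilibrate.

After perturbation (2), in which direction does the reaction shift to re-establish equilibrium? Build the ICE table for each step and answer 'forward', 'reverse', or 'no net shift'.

Direction: reverse

Q₀ = 2.2154e-04 vs Keq = 0.007086 ⇒ Q<K, forward
Step 1:
                    M           L
  Initial       4.537     0.02069
  Change       -0.933       0.311
  Equil         3.604      0.3317
  solve Keq expr → x = 0.311; check Q = 0.007086
Then change container volume by factor 0.5 (V_new/V_old).
Step 2:
                    M           L
  Initial       7.208      0.6634
  Change       -1.653      0.5511
  Equil         5.555       1.214
  solve Keq expr → x = 0.5511; check Q = 0.007086
Then change container volume by factor 1.25 (V_new/V_old).
Step 3:
                    M           L
  Initial       4.444      0.9716
  Change       0.4394     -0.1465
  Equil         4.883      0.8251
  solve Keq expr → x = -0.1465; check Q = 0.007086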